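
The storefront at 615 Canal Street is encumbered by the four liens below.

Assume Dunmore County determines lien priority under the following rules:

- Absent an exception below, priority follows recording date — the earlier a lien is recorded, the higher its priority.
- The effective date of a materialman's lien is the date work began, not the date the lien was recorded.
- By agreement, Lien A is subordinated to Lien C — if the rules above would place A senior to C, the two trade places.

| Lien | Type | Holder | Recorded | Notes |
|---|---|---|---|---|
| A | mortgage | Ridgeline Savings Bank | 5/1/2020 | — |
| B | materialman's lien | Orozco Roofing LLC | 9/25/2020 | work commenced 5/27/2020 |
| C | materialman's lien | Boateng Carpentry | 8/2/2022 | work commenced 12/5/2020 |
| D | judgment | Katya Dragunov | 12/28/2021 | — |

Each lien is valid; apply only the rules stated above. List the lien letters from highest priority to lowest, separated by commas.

First, effective dates: B is treated as recorded 5/27/2020, the work-commencement date; C relates back to 12/5/2020 (work commenced).
Sorted by effective date: A (5/1/2020), B (5/27/2020), C (12/5/2020), D (12/28/2021).
A is senior to C before the subordination, so the two trade places.

C, B, A, D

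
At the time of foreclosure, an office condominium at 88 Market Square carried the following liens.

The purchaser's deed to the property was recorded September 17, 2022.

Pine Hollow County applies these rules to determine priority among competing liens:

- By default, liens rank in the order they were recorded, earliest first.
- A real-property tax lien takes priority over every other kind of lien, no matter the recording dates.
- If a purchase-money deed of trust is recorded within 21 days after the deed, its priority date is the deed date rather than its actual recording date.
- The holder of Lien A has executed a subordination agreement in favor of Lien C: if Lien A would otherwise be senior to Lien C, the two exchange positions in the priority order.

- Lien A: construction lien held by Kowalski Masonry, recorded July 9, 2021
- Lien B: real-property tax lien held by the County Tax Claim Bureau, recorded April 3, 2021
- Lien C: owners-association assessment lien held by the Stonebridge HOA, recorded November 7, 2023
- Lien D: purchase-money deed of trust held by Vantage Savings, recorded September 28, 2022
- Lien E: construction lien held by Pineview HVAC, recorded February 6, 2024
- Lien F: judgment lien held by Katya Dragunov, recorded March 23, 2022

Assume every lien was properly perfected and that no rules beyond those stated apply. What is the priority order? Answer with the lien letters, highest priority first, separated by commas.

B, C, F, D, A, E

Effective dates: D's effective date is the deed date, September 17, 2022.
B is a real-property tax lien and takes priority over every other lien.
Among the remaining liens, by effective date: A (July 9, 2021), F (March 23, 2022), D (September 17, 2022), C (November 7, 2023), E (February 6, 2024).
A would otherwise be senior to C, so under the subordination agreement A and C exchange positions.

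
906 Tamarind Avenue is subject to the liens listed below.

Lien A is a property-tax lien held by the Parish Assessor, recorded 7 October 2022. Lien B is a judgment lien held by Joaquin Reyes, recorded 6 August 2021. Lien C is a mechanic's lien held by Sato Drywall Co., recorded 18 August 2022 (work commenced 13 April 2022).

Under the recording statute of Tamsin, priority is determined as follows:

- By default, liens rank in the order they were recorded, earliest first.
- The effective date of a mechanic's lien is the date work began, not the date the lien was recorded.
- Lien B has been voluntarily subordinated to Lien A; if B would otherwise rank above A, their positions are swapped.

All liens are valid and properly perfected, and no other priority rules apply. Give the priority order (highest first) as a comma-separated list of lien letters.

A, C, B

Adjusting effective dates: C is treated as recorded 13 April 2022, the work-commencement date.
Sorted by effective date: B (6 August 2021), C (13 April 2022), A (7 October 2022).
B would otherwise be senior to A, so under the subordination agreement B and A exchange positions.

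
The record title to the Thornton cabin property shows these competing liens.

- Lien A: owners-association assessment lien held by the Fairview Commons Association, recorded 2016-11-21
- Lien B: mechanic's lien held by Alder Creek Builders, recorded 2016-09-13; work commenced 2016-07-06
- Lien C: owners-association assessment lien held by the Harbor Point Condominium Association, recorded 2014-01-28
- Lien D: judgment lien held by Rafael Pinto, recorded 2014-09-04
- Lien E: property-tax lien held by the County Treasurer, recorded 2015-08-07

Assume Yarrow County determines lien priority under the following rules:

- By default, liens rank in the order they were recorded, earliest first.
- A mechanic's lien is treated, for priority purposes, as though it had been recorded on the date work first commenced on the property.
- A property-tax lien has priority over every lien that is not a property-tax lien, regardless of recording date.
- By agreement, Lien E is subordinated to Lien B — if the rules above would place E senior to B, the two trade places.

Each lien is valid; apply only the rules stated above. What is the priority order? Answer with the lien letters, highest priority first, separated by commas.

B, C, D, E, A

Adjusting effective dates: B relates back to 2016-07-06 (work commenced).
E, as a property-tax lien, has superpriority and ranks first.
Among the remaining liens, by effective date: C (2014-01-28), D (2014-09-04), B (2016-07-06), A (2016-11-21).
Because E would otherwise rank above B, the subordination swaps them.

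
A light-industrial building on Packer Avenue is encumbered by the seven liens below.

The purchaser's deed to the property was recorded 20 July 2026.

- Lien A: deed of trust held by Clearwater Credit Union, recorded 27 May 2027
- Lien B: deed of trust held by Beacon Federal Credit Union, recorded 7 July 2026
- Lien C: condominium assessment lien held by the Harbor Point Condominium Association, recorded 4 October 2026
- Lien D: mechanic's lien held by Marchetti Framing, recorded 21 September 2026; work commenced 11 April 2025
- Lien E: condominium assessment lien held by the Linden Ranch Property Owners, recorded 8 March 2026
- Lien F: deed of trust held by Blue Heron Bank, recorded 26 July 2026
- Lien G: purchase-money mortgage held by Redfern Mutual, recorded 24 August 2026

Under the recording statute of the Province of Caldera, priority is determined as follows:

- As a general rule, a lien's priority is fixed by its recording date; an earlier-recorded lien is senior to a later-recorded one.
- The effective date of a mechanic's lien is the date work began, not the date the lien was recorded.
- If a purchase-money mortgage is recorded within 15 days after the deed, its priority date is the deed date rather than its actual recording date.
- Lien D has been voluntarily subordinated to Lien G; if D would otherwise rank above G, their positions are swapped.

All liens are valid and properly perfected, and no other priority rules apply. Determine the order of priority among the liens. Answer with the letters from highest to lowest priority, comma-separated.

G, E, B, F, D, C, A

Adjusting effective dates: D's effective date is 11 April 2025, when work began; G missed the 15-day window (35 days after the deed), so its recording date stands.
By effective date: D (11 April 2025), E (8 March 2026), B (7 July 2026), F (26 July 2026), G (24 August 2026), C (4 October 2026), A (27 May 2027).
D would otherwise be senior to G, so under the subordination agreement D and G exchange positions.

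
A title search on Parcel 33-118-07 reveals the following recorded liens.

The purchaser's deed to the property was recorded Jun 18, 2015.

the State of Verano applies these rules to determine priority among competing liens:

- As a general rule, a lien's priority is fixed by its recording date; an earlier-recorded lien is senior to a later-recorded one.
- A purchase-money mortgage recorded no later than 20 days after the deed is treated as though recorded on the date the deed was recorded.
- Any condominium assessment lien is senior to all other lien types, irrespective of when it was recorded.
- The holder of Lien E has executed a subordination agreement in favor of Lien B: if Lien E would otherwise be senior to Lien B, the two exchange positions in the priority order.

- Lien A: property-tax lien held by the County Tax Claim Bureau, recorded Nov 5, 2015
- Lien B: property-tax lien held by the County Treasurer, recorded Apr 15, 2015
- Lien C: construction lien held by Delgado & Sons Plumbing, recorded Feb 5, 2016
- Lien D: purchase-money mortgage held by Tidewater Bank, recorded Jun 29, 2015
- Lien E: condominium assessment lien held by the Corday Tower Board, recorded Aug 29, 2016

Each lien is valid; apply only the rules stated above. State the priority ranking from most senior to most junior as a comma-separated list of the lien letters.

Effective dates after the stated exceptions: D's effective date is the deed date, Jun 18, 2015.
As a condominium assessment lien, E is senior to every other lien.
The other liens, earliest effective date first: B (Apr 15, 2015), D (Jun 18, 2015), A (Nov 5, 2015), C (Feb 5, 2016).
The subordination applies — E was senior to B — so E and B swap.

B, E, D, A, C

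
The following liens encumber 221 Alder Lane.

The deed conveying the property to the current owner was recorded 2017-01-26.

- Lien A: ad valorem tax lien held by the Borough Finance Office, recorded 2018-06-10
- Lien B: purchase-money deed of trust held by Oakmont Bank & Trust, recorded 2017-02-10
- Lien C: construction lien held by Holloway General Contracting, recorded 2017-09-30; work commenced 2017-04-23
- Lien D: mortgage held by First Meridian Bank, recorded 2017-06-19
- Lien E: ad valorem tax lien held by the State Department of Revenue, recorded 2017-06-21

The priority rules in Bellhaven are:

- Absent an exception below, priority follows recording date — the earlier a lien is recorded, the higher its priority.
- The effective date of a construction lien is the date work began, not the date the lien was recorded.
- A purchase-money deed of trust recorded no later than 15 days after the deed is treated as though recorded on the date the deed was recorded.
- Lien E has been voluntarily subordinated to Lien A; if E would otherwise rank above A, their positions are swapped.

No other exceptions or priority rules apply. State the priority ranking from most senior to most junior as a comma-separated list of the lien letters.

Effective dates after the stated exceptions: B was recorded within the 15-day window, so its effective date is the deed date 2017-01-26; C relates back to 2017-04-23 (work commenced).
Ordering by effective date: B (2017-01-26), C (2017-04-23), D (2017-06-19), E (2017-06-21), A (2018-06-10).
The subordination applies — E was senior to A — so E and A swap.

B, C, D, A, E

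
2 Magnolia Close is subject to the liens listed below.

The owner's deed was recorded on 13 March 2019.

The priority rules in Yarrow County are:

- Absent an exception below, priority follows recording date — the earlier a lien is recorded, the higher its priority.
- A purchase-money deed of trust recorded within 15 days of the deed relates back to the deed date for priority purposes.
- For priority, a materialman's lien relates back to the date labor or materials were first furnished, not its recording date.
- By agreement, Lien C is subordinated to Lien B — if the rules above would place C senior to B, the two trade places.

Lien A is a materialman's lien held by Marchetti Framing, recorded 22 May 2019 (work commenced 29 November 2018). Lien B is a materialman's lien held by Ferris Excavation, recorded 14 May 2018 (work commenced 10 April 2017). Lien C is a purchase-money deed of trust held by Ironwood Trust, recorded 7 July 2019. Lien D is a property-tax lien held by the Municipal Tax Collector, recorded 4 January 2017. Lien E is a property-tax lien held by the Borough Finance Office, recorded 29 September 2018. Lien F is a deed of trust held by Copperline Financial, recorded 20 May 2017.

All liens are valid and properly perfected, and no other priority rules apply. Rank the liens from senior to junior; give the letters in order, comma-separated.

Effective dates after the stated exceptions: A is treated as recorded 29 November 2018, the work-commencement date; B's effective date is 10 April 2017, when work began; C missed the 15-day window (116 days after the deed), so its recording date stands.
Sorted by effective date: D (4 January 2017), B (10 April 2017), F (20 May 2017), E (29 September 2018), A (29 November 2018), C (7 July 2019).
Since C is not senior to B, the subordination leaves the order unchanged.

D, B, F, E, A, C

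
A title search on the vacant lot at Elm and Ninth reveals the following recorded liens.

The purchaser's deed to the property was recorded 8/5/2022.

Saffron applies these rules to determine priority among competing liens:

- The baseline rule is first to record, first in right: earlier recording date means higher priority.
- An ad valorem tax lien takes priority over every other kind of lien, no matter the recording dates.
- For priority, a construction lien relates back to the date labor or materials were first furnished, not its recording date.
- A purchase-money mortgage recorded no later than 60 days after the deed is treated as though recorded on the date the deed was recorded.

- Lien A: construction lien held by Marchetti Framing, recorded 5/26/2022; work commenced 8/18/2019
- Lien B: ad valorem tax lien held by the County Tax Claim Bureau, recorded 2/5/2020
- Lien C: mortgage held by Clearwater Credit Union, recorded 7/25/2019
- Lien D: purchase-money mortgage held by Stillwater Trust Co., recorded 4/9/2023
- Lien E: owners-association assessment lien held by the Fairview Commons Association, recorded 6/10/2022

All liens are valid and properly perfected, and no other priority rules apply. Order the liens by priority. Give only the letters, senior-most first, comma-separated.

First, effective dates: A relates back to 8/18/2019 (work commenced); D was recorded 247 days after the deed — beyond 60 days — so no relation-back applies.
B is an ad valorem tax lien, so it outranks all other liens regardless of date.
Among the remaining liens, by effective date: C (7/25/2019), A (8/18/2019), E (6/10/2022), D (4/9/2023).

B, C, A, E, D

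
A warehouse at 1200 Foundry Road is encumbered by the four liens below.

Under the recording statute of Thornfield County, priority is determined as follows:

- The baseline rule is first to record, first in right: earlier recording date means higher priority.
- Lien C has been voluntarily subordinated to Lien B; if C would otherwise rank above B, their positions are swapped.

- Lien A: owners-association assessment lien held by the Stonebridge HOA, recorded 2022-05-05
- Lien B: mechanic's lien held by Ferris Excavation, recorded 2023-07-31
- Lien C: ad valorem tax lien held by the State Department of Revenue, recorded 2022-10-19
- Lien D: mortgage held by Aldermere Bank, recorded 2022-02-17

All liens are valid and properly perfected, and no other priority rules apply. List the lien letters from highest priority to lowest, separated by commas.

Sorted by effective date: D (2022-02-17), A (2022-05-05), C (2022-10-19), B (2023-07-31).
The subordination applies — C was senior to B — so C and B swap.

D, A, B, C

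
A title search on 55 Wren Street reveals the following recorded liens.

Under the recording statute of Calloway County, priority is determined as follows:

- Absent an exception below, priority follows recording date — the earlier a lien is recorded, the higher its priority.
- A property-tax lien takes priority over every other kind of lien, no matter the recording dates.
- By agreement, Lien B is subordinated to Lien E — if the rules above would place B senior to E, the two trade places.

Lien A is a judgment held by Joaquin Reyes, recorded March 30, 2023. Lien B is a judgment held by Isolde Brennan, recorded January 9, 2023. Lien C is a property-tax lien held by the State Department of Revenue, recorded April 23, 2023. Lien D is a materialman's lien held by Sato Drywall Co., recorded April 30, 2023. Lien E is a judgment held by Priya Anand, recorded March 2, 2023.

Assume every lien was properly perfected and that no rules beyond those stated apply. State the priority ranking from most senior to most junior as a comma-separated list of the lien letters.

C, as a property-tax lien, has superpriority and ranks first.
Remaining liens by effective date: B (January 9, 2023), E (March 2, 2023), A (March 30, 2023), D (April 30, 2023).
B is senior to E before the subordination, so the two trade places.

C, E, B, A, D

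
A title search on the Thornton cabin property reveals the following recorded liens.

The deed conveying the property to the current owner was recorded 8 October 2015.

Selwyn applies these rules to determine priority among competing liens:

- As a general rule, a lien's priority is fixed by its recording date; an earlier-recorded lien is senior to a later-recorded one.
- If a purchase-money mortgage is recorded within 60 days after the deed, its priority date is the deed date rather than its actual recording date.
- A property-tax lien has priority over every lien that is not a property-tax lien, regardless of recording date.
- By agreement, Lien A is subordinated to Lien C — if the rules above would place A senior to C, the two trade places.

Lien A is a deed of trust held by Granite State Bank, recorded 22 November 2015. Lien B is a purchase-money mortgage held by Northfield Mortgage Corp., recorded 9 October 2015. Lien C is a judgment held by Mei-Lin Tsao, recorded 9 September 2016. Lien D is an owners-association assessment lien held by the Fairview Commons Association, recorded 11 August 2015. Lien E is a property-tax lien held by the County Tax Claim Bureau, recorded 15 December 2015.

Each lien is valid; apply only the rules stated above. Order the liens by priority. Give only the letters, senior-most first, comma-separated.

Effective dates: B's effective date is the deed date, 8 October 2015.
E, as a property-tax lien, has superpriority and ranks first.
Remaining liens by effective date: D (11 August 2015), B (8 October 2015), A (22 November 2015), C (9 September 2016).
Because A would otherwise rank above C, the subordination swaps them.

E, D, B, C, A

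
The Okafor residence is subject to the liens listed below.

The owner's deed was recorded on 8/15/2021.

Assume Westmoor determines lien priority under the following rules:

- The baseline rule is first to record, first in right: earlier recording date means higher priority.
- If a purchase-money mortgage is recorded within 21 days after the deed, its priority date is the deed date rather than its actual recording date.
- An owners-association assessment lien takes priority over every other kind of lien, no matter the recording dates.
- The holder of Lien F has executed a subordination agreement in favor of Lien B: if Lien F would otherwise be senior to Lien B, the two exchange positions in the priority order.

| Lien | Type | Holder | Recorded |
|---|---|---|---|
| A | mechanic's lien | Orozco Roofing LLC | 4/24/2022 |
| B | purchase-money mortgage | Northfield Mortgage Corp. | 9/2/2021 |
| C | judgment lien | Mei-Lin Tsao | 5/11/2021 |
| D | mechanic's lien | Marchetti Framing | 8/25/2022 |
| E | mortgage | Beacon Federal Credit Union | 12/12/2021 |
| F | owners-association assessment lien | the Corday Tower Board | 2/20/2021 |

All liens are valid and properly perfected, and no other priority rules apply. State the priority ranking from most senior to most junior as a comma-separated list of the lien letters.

Effective dates after the stated exceptions: B was recorded within the 21-day window, so its effective date is the deed date 8/15/2021.
As an owners-association assessment lien, F is senior to every other lien.
Among the remaining liens, by effective date: C (5/11/2021), B (8/15/2021), E (12/12/2021), A (4/24/2022), D (8/25/2022).
F would otherwise be senior to B, so under the subordination agreement F and B exchange positions.

B, C, F, E, A, D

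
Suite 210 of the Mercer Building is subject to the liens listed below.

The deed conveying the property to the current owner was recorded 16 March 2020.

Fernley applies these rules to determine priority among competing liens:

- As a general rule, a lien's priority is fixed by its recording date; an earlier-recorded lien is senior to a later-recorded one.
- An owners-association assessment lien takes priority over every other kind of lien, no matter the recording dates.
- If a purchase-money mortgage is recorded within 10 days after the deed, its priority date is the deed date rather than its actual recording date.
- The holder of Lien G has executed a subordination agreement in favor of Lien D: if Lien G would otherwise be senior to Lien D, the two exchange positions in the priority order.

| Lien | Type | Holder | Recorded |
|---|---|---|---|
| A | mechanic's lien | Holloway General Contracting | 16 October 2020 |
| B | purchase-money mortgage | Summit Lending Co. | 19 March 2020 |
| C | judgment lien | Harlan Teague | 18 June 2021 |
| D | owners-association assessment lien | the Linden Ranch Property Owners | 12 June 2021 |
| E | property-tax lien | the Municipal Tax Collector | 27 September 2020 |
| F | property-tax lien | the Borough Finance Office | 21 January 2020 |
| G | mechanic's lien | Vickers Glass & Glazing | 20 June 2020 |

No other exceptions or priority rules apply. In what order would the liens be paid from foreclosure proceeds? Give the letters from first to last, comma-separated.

First, effective dates: B relates back to the deed date 16 March 2020.
D is an owners-association assessment lien, so it outranks all other liens regardless of date.
The other liens, earliest effective date first: F (21 January 2020), B (16 March 2020), G (20 June 2020), E (27 September 2020), A (16 October 2020), C (18 June 2021).
G is already junior to D, so the subordination agreement changes nothing.

D, F, B, G, E, A, C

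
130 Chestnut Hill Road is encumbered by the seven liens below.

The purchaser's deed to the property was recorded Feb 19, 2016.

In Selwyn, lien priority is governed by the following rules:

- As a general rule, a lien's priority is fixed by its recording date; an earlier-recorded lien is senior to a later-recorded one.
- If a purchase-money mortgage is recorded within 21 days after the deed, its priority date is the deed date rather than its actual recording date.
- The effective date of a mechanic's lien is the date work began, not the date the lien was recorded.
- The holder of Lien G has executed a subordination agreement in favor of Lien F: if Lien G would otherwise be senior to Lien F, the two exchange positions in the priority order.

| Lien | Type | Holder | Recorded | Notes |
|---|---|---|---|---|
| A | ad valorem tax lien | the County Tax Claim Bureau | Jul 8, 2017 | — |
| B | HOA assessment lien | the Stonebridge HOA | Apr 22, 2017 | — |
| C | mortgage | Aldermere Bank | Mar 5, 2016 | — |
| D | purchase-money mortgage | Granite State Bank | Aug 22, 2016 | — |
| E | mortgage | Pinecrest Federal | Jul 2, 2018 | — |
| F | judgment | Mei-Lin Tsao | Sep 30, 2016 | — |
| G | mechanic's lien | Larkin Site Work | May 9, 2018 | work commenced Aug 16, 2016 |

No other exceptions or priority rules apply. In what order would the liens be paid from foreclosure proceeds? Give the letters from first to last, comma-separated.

C, F, D, G, B, A, E

Effective dates after the stated exceptions: D was recorded 185 days after the deed — beyond 21 days — so no relation-back applies; G's effective date is Aug 16, 2016, when work began.
Sorted by effective date: C (Mar 5, 2016), G (Aug 16, 2016), D (Aug 22, 2016), F (Sep 30, 2016), B (Apr 22, 2017), A (Jul 8, 2017), E (Jul 2, 2018).
G is senior to F before the subordination, so the two trade places.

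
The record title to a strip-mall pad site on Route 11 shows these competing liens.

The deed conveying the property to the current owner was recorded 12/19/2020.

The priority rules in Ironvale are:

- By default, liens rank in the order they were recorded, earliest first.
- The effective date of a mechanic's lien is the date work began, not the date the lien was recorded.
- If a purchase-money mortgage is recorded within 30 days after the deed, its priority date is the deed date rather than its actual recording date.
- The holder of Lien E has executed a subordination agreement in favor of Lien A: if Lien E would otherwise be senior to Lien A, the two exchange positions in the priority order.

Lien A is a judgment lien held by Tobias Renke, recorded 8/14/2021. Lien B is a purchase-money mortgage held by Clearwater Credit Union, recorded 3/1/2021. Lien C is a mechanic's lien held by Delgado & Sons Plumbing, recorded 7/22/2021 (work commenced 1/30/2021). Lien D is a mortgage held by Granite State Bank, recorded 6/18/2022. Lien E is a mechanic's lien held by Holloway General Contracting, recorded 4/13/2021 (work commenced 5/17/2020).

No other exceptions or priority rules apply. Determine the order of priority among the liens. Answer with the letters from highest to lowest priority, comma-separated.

A, C, B, E, D

Effective dates after the stated exceptions: B was recorded 72 days after the deed, outside the 30-day window, so it keeps its recording date; C is treated as recorded 1/30/2021, the work-commencement date; E relates back to 5/17/2020 (work commenced).
By effective date, earliest first: E (5/17/2020), C (1/30/2021), B (3/1/2021), A (8/14/2021), D (6/18/2022).
The subordination applies — E was senior to A — so E and A swap.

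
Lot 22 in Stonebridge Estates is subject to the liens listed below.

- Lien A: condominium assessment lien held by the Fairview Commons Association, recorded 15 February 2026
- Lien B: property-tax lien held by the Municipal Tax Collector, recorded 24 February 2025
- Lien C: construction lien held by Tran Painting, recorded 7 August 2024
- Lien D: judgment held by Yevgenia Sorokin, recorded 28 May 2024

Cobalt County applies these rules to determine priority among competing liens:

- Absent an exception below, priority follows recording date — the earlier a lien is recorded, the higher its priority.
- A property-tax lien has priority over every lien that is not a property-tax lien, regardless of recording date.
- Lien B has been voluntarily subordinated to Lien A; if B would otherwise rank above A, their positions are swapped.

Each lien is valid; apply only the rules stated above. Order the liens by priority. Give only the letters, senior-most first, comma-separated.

A, D, C, B

As a property-tax lien, B is senior to every other lien.
Among the remaining liens, by effective date: D (28 May 2024), C (7 August 2024), A (15 February 2026).
B would otherwise be senior to A, so under the subordination agreement B and A exchange positions.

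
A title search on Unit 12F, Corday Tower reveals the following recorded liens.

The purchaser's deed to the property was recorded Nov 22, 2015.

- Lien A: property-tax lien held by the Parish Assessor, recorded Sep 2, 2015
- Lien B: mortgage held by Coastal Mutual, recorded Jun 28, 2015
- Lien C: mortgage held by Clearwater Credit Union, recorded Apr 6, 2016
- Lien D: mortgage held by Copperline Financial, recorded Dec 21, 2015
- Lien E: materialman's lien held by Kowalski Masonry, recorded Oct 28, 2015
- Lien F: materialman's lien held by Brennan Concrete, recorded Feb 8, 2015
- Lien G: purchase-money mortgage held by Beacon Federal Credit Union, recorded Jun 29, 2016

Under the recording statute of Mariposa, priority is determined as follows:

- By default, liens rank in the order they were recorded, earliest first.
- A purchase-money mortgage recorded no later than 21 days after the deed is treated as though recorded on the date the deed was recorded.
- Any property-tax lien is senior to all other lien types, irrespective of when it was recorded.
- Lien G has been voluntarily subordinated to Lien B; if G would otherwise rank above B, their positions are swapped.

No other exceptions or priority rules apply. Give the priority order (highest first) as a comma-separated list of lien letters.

Adjusting effective dates: G missed the 21-day window (220 days after the deed), so its recording date stands.
As a property-tax lien, A is senior to every other lien.
Among the remaining liens, by effective date: F (Feb 8, 2015), B (Jun 28, 2015), E (Oct 28, 2015), D (Dec 21, 2015), C (Apr 6, 2016), G (Jun 29, 2016).
Since G is not senior to B, the subordination leaves the order unchanged.

A, F, B, E, D, C, G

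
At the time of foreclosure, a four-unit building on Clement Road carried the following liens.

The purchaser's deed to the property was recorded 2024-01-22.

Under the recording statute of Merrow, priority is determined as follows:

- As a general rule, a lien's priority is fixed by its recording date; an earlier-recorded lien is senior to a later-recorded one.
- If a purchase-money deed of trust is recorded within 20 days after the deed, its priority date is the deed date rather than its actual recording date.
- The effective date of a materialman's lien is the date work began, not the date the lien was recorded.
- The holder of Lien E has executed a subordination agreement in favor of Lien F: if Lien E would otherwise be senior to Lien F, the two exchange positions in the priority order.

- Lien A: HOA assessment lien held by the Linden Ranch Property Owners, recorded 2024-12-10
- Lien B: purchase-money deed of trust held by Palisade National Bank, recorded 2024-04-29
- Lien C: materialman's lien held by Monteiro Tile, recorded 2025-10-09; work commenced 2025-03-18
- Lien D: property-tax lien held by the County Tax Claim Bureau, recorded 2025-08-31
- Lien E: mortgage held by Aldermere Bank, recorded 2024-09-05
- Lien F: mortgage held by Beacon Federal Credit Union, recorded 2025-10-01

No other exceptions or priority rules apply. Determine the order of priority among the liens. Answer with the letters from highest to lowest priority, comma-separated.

First, effective dates: B was recorded 98 days after the deed, outside the 20-day window, so it keeps its recording date; C relates back to 2025-03-18 (work commenced).
Sorted by effective date: B (2024-04-29), E (2024-09-05), A (2024-12-10), C (2025-03-18), D (2025-08-31), F (2025-10-01).
E would otherwise be senior to F, so under the subordination agreement E and F exchange positions.

B, F, A, C, D, E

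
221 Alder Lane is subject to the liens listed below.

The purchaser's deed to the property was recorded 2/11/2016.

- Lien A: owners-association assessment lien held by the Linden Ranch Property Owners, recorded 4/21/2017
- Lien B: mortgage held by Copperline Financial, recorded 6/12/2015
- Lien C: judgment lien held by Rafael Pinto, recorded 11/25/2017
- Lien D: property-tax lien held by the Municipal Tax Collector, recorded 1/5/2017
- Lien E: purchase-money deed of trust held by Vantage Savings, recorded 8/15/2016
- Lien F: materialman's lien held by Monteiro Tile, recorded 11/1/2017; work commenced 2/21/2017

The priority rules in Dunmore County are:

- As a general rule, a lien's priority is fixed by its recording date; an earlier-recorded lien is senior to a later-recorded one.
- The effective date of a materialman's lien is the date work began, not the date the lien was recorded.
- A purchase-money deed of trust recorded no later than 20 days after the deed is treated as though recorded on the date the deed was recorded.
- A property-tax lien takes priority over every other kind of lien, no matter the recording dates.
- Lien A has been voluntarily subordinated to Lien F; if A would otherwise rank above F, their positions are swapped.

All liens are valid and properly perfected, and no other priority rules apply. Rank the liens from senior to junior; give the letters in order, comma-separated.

First, effective dates: E missed the 20-day window (186 days after the deed), so its recording date stands; F's effective date is 2/21/2017, when work began.
D, as a property-tax lien, has superpriority and ranks first.
Among the remaining liens, by effective date: B (6/12/2015), E (8/15/2016), F (2/21/2017), A (4/21/2017), C (11/25/2017).
A already ranks below F; the subordination has no effect.

D, B, E, F, A, C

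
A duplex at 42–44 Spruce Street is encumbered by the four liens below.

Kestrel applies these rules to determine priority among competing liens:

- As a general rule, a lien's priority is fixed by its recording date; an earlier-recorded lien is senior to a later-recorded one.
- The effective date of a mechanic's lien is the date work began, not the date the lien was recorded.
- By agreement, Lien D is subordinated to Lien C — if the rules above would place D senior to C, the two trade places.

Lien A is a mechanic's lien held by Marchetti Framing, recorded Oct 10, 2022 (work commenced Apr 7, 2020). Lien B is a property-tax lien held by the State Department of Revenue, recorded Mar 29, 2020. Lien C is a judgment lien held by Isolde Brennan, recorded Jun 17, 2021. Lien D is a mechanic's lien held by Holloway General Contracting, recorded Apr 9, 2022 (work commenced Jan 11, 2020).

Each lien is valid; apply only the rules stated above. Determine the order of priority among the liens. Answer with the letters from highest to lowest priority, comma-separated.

C, B, A, D

Effective dates: A's effective date is Apr 7, 2020, when work began; D's effective date is Jan 11, 2020, when work began.
By effective date: D (Jan 11, 2020), B (Mar 29, 2020), A (Apr 7, 2020), C (Jun 17, 2021).
D is senior to C before the subordination, so the two trade places.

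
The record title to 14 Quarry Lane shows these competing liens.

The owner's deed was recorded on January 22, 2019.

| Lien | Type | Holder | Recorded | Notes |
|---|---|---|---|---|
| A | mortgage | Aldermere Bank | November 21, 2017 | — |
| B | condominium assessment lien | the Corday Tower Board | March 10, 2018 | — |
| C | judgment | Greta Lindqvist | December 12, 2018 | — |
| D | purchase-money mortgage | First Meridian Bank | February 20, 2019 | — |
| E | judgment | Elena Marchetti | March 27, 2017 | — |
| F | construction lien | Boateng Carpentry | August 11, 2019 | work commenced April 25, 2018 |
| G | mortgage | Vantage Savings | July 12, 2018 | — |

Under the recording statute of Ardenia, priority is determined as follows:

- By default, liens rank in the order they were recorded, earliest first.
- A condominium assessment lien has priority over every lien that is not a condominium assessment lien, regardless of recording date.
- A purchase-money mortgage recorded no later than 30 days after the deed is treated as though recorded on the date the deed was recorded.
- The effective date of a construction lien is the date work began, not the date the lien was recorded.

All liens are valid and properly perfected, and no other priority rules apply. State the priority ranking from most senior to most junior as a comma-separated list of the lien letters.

B, E, A, F, G, C, D

Effective dates after the stated exceptions: D relates back to the deed date January 22, 2019; F's effective date is April 25, 2018, when work began.
B is a condominium assessment lien and takes priority over every other lien.
The other liens, earliest effective date first: E (March 27, 2017), A (November 21, 2017), F (April 25, 2018), G (July 12, 2018), C (December 12, 2018), D (January 22, 2019).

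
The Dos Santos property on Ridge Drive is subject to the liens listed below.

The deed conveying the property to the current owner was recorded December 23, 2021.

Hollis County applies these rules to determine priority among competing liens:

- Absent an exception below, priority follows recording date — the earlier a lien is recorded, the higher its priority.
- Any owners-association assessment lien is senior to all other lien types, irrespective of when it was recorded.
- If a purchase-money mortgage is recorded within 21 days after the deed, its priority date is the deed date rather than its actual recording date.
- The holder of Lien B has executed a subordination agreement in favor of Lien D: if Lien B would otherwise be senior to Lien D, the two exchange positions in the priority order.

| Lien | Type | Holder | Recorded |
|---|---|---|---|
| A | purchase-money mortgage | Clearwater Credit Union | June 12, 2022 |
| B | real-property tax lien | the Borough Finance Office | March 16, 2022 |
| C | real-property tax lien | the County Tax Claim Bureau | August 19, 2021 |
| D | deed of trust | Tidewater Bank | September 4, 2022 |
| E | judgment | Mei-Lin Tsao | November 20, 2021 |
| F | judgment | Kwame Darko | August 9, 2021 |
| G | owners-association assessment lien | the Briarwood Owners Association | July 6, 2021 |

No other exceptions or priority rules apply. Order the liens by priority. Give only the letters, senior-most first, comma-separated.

G, F, C, E, D, A, B

Adjusting effective dates: A missed the 21-day window (171 days after the deed), so its recording date stands.
G is an owners-association assessment lien and takes priority over every other lien.
The other liens, earliest effective date first: F (August 9, 2021), C (August 19, 2021), E (November 20, 2021), B (March 16, 2022), A (June 12, 2022), D (September 4, 2022).
The subordination applies — B was senior to D — so B and D swap.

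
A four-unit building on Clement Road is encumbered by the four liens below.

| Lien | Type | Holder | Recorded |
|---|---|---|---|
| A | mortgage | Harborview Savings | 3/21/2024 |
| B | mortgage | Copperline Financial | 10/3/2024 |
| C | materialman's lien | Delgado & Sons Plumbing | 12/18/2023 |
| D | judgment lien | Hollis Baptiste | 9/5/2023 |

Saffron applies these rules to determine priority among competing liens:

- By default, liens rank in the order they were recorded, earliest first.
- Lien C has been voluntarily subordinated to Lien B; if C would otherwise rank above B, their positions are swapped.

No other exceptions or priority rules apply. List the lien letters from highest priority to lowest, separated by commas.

D, B, A, C

Sorted by effective date: D (9/5/2023), C (12/18/2023), A (3/21/2024), B (10/3/2024).
Because C would otherwise rank above B, the subordination swaps them.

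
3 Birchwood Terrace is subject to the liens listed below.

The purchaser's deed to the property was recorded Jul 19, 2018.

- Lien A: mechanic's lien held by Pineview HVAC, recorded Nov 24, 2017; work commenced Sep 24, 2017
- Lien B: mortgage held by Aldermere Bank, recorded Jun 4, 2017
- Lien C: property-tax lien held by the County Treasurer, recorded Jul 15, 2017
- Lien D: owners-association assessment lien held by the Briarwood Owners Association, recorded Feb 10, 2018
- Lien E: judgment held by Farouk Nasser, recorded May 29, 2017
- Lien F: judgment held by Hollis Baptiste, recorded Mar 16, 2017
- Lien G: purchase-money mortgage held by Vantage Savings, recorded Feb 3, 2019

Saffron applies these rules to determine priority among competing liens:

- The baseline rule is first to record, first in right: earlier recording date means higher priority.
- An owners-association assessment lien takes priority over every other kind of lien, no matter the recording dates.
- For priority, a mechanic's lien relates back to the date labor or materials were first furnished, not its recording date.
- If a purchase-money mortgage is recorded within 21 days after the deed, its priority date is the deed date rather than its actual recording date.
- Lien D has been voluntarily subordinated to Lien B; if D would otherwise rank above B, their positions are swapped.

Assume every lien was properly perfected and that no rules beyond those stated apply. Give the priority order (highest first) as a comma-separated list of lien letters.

B, F, E, D, C, A, G

Adjusting effective dates: A's effective date is Sep 24, 2017, when work began; G missed the 21-day window (199 days after the deed), so its recording date stands.
D is an owners-association assessment lien, so it outranks all other liens regardless of date.
The other liens, earliest effective date first: F (Mar 16, 2017), E (May 29, 2017), B (Jun 4, 2017), C (Jul 15, 2017), A (Sep 24, 2017), G (Feb 3, 2019).
D would otherwise be senior to B, so under the subordination agreement D and B exchange positions.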